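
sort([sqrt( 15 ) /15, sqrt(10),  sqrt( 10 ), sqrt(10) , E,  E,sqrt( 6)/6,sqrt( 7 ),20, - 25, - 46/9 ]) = [ - 25, - 46/9,sqrt( 15 ) /15,sqrt( 6 ) /6, sqrt(7),E,E, sqrt (10),sqrt( 10 ),sqrt ( 10),20] 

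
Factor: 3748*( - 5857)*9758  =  -2^3*7^1 * 17^1*41^1*937^1*5857^1 = - 214207967288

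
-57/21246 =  - 1 + 7063/7082=   - 0.00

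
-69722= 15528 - 85250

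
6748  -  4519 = 2229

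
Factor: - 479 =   -  479^1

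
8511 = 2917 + 5594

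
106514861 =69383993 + 37130868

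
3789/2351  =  3789/2351 = 1.61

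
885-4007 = - 3122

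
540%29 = 18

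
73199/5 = 14639 + 4/5 = 14639.80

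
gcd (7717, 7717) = 7717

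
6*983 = 5898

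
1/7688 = 1/7688= 0.00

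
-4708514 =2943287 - 7651801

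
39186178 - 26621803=12564375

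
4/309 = 4/309 = 0.01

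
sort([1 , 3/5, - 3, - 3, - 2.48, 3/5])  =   [- 3 , - 3, - 2.48,  3/5,3/5, 1]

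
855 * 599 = 512145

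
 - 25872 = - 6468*4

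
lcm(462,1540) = 4620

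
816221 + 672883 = 1489104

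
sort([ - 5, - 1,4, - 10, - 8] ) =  [ -10, - 8, - 5, - 1,4]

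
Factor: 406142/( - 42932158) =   -  203071/21466079 = - 11^1*18461^1*21466079^ ( - 1 )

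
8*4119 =32952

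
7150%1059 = 796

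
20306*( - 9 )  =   -182754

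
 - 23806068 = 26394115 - 50200183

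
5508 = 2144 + 3364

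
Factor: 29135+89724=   13^1*41^1*223^1 = 118859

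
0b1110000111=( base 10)903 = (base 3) 1020110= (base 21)210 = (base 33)rc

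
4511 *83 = 374413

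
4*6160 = 24640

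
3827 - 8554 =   -  4727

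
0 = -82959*0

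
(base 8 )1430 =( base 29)r9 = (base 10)792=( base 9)1070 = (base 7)2211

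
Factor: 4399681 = 11^2 *13^1*2797^1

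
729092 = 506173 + 222919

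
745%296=153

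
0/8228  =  0 = 0.00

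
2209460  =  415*5324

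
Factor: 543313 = 543313^1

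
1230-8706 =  - 7476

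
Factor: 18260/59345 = 2^2 *13^(  -  1)= 4/13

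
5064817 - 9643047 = -4578230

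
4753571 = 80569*59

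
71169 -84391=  - 13222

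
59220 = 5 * 11844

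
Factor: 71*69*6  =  29394   =  2^1 * 3^2*23^1*71^1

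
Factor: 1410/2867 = 2^1*3^1*5^1*61^( - 1 ) = 30/61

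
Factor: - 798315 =- 3^1*5^1*7^1 * 7603^1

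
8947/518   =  8947/518  =  17.27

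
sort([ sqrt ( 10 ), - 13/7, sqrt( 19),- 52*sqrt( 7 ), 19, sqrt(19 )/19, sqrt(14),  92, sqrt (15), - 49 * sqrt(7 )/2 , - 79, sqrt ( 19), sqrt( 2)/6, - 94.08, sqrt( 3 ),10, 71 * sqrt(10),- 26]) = [  -  52*sqrt( 7),-94.08,-79 , - 49*sqrt (7)/2, - 26, - 13/7,sqrt( 19 ) /19, sqrt( 2) /6, sqrt ( 3), sqrt( 10),sqrt(14), sqrt( 15 ),sqrt( 19),sqrt( 19),10,19,92, 71*sqrt( 10) ] 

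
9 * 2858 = 25722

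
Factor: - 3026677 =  - 3026677^1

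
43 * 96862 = 4165066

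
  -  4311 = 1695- 6006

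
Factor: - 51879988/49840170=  - 25939994/24920085= -  2^1*3^( - 1 ) * 5^( - 1)*17^1*31^1*659^(  -  1)*2521^( - 1)* 24611^1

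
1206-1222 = - 16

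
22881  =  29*789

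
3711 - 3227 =484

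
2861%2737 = 124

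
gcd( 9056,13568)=32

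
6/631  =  6/631 = 0.01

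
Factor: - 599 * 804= - 2^2*3^1* 67^1 * 599^1= - 481596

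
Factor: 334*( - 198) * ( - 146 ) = 9655272  =  2^3*3^2*11^1*73^1*167^1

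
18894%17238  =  1656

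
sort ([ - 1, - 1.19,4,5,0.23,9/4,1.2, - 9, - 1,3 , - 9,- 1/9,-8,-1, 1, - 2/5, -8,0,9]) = [ - 9, - 9,-8, - 8 ,  -  1.19 , - 1,  -  1,-1, - 2/5, - 1/9 , 0, 0.23,1,1.2,9/4,3,4, 5 , 9]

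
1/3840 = 1/3840 = 0.00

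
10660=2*5330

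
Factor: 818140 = 2^2* 5^1*19^1 *2153^1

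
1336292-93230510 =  - 91894218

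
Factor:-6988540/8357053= - 2^2 * 5^1*13^1*26879^1*8357053^( - 1) 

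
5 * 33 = 165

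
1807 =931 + 876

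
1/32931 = 1/32931 = 0.00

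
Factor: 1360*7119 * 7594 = 73523892960 = 2^5*3^2*  5^1*7^1*17^1 *113^1*3797^1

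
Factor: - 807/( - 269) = 3^1 = 3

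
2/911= 2/911 = 0.00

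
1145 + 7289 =8434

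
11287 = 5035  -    -  6252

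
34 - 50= - 16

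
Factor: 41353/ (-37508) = -2^( - 2)*13^1*3181^1*9377^( - 1)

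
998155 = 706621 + 291534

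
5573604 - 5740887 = - 167283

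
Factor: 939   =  3^1 * 313^1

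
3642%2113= 1529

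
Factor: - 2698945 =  - 5^1 *61^1*8849^1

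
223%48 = 31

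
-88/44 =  - 2 = -2.00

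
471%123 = 102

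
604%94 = 40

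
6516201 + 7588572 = 14104773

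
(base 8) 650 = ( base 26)G8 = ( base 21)k4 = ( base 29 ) ei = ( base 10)424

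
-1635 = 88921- 90556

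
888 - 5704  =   - 4816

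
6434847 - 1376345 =5058502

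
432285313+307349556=739634869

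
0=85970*0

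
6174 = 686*9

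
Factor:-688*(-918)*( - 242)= - 2^6*3^3*11^2*17^1*43^1 = -152843328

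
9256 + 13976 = 23232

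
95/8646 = 95/8646 = 0.01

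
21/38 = 21/38   =  0.55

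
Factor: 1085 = 5^1*7^1*31^1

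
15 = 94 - 79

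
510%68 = 34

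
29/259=29/259  =  0.11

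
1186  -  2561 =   -  1375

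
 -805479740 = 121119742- 926599482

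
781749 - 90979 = 690770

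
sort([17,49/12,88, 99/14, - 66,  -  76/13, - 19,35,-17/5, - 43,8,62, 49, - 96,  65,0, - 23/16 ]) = [ - 96, - 66,  -  43, - 19,-76/13,  -  17/5,-23/16, 0,49/12, 99/14,8,17, 35,49, 62,  65, 88]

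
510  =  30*17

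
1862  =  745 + 1117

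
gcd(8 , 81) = 1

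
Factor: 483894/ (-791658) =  - 261/427 = -  3^2* 7^ ( - 1)*29^1*61^( - 1 ) 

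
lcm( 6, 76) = 228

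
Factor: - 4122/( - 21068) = 9/46 = 2^ (-1)*3^2*23^( - 1)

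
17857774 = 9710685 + 8147089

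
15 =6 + 9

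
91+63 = 154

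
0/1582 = 0 = 0.00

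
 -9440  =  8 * ( - 1180 )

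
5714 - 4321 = 1393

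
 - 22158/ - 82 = 11079/41 = 270.22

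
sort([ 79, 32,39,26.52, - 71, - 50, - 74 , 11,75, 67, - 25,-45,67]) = [  -  74, -71, - 50,-45, - 25, 11 , 26.52,32, 39,67, 67, 75,79]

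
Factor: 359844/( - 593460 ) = - 3^(-2)*5^( - 1)*7^( -1)*191^1  =  - 191/315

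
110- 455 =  - 345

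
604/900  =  151/225 = 0.67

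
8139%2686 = 81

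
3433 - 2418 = 1015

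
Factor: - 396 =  - 2^2*3^2 * 11^1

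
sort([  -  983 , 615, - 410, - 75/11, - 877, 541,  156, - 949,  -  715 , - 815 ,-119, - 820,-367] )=[ - 983, - 949, - 877, - 820, - 815, - 715, -410 , - 367,-119,-75/11, 156, 541, 615 ] 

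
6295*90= 566550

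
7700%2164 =1208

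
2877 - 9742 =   -  6865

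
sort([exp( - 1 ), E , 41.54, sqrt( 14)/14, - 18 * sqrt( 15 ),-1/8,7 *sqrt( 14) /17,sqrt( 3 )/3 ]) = [ - 18*sqrt(15),  -  1/8, sqrt( 14) /14, exp( - 1),sqrt(3)/3,7*sqrt( 14) /17,E,41.54] 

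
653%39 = 29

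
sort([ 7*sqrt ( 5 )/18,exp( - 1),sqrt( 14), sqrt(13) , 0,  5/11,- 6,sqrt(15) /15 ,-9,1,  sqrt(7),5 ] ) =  [ - 9 , - 6,0,sqrt( 15)/15,exp( - 1),  5/11,7*sqrt( 5)/18, 1, sqrt(7),sqrt(13),sqrt ( 14),5]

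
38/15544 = 19/7772 = 0.00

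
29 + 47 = 76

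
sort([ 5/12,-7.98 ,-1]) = [ - 7.98, - 1, 5/12 ]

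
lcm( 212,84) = 4452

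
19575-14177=5398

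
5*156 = 780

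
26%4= 2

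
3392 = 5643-2251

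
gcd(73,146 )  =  73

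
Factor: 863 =863^1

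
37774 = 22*1717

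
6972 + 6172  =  13144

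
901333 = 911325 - 9992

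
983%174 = 113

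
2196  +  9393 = 11589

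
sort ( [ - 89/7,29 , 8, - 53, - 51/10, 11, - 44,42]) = [ - 53, - 44, - 89/7, - 51/10 , 8, 11, 29, 42 ]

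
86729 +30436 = 117165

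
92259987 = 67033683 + 25226304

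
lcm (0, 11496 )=0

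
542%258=26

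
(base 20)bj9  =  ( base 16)12B5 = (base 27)6fa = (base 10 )4789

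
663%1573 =663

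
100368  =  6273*16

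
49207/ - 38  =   - 1295 + 3/38 = -1294.92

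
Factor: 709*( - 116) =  - 82244 = - 2^2*29^1*709^1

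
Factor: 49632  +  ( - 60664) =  - 11032   =  - 2^3*7^1*197^1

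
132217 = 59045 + 73172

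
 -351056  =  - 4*87764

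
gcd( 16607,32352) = 1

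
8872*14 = 124208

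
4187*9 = 37683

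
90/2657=90/2657 = 0.03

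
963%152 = 51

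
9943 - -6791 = 16734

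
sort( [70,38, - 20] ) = [  -  20,38, 70]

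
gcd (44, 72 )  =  4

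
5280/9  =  1760/3  =  586.67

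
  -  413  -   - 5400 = 4987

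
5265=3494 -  - 1771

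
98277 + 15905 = 114182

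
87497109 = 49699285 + 37797824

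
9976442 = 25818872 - 15842430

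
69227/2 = 69227/2 = 34613.50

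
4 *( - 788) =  - 3152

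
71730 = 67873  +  3857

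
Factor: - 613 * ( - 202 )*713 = 88287938=   2^1*23^1*31^1 * 101^1*613^1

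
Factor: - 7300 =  - 2^2 * 5^2*73^1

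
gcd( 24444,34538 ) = 14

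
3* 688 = 2064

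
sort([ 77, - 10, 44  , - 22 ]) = [ - 22, - 10, 44, 77 ]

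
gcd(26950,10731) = 49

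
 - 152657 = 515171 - 667828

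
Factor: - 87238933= - 37^1 *2357809^1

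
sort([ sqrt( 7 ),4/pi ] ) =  [ 4/pi,sqrt( 7)] 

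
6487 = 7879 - 1392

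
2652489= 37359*71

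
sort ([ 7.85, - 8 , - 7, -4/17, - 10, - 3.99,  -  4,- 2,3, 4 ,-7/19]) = [- 10,- 8,  -  7, - 4, - 3.99, - 2, - 7/19 , - 4/17,  3,4, 7.85]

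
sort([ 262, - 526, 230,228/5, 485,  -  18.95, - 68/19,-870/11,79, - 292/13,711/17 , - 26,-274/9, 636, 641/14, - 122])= [ - 526,-122 , - 870/11, - 274/9, - 26, - 292/13 ,  -  18.95, - 68/19,711/17,228/5, 641/14 , 79, 230, 262,  485,636 ]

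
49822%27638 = 22184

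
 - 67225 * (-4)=268900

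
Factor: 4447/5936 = 2^( - 4 )*7^(  -  1 )*53^( - 1)*4447^1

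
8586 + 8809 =17395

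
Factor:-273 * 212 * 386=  - 22340136 = - 2^3*3^1*7^1*13^1 * 53^1*193^1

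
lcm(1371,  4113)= 4113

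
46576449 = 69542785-22966336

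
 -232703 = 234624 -467327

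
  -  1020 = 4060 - 5080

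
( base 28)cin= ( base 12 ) 58BB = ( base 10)9935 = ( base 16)26CF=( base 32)9MF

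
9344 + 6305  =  15649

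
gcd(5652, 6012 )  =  36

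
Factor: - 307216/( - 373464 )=422/513= 2^1 *3^( - 3)*19^(  -  1 )*211^1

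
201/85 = 201/85 = 2.36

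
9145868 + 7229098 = 16374966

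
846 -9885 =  - 9039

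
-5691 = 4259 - 9950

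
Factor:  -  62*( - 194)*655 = 2^2*5^1*31^1*97^1*131^1  =  7878340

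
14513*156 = 2264028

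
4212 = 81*52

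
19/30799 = 1/1621 = 0.00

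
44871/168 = 14957/56 = 267.09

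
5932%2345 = 1242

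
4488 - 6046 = - 1558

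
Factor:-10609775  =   - 5^2*11^1*41^1*941^1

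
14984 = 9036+5948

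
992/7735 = 992/7735 = 0.13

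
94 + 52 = 146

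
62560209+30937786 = 93497995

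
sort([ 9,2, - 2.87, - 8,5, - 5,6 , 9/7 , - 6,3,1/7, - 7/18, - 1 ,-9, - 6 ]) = [ - 9  , - 8, - 6, - 6,-5, - 2.87, - 1, - 7/18,1/7,9/7,  2,3, 5, 6, 9] 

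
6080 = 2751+3329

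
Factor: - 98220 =-2^2*3^1*5^1*1637^1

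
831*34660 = 28802460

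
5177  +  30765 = 35942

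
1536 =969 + 567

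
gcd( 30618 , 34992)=4374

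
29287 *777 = 22755999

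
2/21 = 2/21 = 0.10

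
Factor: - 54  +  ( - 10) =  - 64 = -  2^6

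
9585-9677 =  - 92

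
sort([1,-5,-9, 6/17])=[ - 9, -5, 6/17,1]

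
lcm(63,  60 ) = 1260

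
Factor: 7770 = 2^1*3^1 * 5^1*7^1*37^1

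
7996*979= 7828084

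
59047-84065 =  - 25018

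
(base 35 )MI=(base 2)1100010100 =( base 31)pd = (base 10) 788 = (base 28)104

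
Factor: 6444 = 2^2*3^2 * 179^1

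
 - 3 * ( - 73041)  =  219123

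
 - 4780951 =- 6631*721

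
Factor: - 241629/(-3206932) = 2^(-2 )*3^1* 239^1*337^1*801733^( - 1 ) 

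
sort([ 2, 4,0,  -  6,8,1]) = [- 6,  0, 1, 2, 4,8 ] 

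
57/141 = 19/47 = 0.40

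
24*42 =1008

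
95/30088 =95/30088 =0.00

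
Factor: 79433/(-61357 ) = -61357^( - 1)*79433^1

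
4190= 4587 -397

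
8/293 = 8/293 = 0.03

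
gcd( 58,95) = 1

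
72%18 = 0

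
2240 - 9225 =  - 6985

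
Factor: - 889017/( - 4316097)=296339/1438699 = 19^(  -  1) *401^1*739^1*75721^( - 1)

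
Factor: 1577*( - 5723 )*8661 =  - 78167006031 =- 3^1*19^1*59^1 * 83^1*97^1*2887^1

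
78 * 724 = 56472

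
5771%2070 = 1631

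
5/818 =5/818= 0.01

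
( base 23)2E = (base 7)114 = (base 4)330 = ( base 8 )74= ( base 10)60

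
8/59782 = 4/29891 = 0.00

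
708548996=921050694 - 212501698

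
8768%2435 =1463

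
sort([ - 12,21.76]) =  [ - 12,21.76 ]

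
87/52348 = 87/52348 = 0.00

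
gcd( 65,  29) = 1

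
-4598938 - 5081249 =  - 9680187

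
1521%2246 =1521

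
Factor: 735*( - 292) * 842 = -2^3*3^1 * 5^1 *7^2 * 73^1 *421^1 = - 180710040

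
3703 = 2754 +949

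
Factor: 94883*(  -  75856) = - 2^4*11^1 * 239^1 *397^1*431^1 = - 7197444848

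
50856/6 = 8476 = 8476.00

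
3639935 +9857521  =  13497456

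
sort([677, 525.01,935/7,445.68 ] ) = [935/7,445.68,525.01, 677] 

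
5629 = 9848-4219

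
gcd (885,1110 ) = 15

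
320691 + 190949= 511640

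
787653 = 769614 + 18039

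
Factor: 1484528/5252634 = 2^3*3^(  -  3)*31^1*41^1*73^1 * 211^(-1)*461^( - 1) = 742264/2626317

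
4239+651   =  4890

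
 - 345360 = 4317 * ( - 80)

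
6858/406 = 3429/203 = 16.89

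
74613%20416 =13365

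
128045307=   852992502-724947195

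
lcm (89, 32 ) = 2848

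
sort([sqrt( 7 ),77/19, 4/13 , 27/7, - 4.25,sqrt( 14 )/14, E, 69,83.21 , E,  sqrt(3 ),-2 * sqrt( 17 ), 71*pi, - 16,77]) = [  -  16, -2*sqrt ( 17) ,  -  4.25 , sqrt( 14) /14,4/13, sqrt( 3) , sqrt ( 7 ), E , E,  27/7, 77/19, 69,77, 83.21,71*pi] 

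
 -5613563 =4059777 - 9673340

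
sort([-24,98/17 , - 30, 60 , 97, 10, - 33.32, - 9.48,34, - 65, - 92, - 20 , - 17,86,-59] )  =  [ - 92, - 65,  -  59, - 33.32, - 30, - 24,  -  20, -17,-9.48,  98/17,10,34, 60, 86,97]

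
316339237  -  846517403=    - 530178166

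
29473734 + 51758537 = 81232271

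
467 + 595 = 1062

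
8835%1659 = 540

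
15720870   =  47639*330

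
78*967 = 75426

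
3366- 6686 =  - 3320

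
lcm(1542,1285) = 7710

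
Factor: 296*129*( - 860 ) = -2^5*3^1*5^1 * 37^1*43^2=-32838240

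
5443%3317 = 2126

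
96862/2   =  48431 = 48431.00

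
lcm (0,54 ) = 0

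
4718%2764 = 1954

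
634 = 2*317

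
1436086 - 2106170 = -670084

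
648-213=435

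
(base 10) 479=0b111011111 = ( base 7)1253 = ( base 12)33b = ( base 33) EH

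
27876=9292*3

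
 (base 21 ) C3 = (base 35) 7A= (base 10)255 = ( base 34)7h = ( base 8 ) 377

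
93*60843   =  5658399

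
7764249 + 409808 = 8174057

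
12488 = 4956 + 7532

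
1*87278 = 87278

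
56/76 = 14/19 =0.74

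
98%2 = 0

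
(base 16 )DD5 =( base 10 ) 3541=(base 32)3EL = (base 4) 313111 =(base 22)76L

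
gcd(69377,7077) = 7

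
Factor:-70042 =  - 2^1*7^1*5003^1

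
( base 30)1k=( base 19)2c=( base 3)1212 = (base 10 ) 50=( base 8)62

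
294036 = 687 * 428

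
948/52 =237/13 =18.23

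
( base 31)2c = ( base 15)4e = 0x4a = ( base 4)1022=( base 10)74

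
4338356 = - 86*(-50446)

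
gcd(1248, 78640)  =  16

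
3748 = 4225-477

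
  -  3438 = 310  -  3748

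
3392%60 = 32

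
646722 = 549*1178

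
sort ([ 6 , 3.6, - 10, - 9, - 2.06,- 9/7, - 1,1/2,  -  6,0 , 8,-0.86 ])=[-10, - 9, - 6  , - 2.06, - 9/7  , - 1,- 0.86, 0,1/2, 3.6,  6, 8]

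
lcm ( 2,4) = 4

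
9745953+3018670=12764623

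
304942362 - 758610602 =- 453668240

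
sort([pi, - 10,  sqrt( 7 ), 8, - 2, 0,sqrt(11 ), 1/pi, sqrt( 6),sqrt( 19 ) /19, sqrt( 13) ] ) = [ - 10, - 2, 0,sqrt ( 19)/19 , 1/pi , sqrt(6),  sqrt( 7),pi, sqrt (11),  sqrt ( 13),8] 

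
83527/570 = 83527/570 = 146.54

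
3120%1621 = 1499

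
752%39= 11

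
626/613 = 626/613  =  1.02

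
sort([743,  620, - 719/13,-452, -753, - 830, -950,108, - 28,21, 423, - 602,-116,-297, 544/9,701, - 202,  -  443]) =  [ - 950, - 830, - 753, - 602, - 452 ,- 443,  -  297,- 202,  -  116, -719/13, - 28,21, 544/9,  108,423,620,701 , 743 ]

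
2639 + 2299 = 4938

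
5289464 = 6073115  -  783651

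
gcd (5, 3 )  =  1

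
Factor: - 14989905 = -3^2*5^1*7^1*23^1*2069^1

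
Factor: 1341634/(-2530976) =-2^( - 4 )*61^1*1571^1*11299^( - 1) = -  95831/180784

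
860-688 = 172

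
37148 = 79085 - 41937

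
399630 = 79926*5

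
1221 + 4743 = 5964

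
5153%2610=2543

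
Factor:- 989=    - 23^1*43^1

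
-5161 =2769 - 7930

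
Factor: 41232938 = 2^1 * 1117^1*18457^1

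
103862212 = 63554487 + 40307725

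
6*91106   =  546636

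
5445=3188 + 2257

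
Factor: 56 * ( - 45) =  - 2^3*3^2 * 5^1*7^1 = - 2520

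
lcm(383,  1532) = 1532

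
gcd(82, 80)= 2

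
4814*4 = 19256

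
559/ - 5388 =-1+4829/5388 = -0.10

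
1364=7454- 6090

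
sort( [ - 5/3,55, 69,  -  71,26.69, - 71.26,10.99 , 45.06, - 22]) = [-71.26 ,-71 ,- 22 ,  -  5/3,10.99, 26.69,45.06 , 55, 69 ]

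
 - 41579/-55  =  755 + 54/55 = 755.98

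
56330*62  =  3492460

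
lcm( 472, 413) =3304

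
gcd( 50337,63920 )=799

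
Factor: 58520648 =2^3*23^1 * 557^1*571^1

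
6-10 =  -4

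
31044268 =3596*8633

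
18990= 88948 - 69958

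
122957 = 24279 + 98678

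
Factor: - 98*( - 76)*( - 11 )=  - 2^3 * 7^2*11^1*19^1=- 81928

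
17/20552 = 17/20552= 0.00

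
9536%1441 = 890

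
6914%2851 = 1212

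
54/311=54/311 = 0.17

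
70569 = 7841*9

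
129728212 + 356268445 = 485996657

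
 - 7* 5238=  - 36666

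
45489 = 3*15163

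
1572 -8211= -6639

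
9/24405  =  3/8135 = 0.00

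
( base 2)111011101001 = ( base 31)3u4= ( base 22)7JB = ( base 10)3817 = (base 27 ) 56A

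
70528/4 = 17632 = 17632.00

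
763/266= 2 +33/38= 2.87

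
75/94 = 75/94 = 0.80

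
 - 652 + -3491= - 4143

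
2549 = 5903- 3354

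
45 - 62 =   -  17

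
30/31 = 30/31 =0.97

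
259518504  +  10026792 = 269545296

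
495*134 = 66330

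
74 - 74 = 0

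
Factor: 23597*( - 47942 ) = - 1131287374 = - 2^1 * 7^1*3371^1*23971^1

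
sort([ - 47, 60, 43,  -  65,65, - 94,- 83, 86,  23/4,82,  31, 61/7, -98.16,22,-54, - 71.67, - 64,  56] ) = [  -  98.16, - 94, - 83, - 71.67,-65, - 64, - 54,  -  47, 23/4,61/7,22, 31, 43, 56,60, 65, 82, 86] 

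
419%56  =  27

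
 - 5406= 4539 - 9945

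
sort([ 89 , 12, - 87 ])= [ - 87, 12, 89 ] 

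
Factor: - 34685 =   -  5^1 * 7^1*991^1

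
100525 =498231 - 397706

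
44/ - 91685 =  - 4/8335 = - 0.00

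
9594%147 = 39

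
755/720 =151/144 = 1.05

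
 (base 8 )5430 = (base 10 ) 2840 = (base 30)34K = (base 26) 456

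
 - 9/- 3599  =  9/3599 = 0.00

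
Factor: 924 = 2^2*3^1*7^1*11^1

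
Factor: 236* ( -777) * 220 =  - 2^4*3^1*5^1*7^1*11^1*37^1*59^1 = -40341840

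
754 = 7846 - 7092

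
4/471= 4/471 = 0.01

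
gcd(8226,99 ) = 9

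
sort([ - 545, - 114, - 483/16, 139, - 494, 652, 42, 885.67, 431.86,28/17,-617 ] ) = [ - 617, - 545, - 494,-114,-483/16,28/17,42,139, 431.86, 652,  885.67]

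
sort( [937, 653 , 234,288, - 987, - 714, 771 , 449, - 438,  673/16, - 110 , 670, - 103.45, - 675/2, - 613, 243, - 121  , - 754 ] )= [ - 987, - 754,-714, - 613 , - 438, - 675/2,- 121, - 110, - 103.45,673/16, 234 , 243,288 , 449, 653,670,771, 937 ] 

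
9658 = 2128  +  7530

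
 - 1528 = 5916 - 7444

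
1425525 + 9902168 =11327693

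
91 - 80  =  11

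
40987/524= 40987/524= 78.22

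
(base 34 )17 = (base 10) 41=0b101001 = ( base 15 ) 2B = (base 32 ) 19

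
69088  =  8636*8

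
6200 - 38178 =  - 31978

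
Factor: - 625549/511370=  - 2^( - 1 )*5^( - 1)*17^1*31^1*1187^1*51137^( - 1 )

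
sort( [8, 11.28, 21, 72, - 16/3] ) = [ -16/3,8,11.28,21,72 ]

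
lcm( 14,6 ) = 42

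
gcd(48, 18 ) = 6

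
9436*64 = 603904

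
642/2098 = 321/1049 = 0.31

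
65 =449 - 384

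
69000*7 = 483000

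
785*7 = 5495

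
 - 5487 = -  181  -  5306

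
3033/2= 3033/2  =  1516.50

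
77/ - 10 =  - 77/10 = - 7.70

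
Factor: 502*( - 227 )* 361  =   - 2^1*19^2*227^1*251^1 = - 41137394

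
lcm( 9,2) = 18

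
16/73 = 16/73= 0.22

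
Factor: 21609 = 3^2 * 7^4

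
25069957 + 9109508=34179465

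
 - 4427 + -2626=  - 7053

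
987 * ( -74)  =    -  73038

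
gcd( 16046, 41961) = 71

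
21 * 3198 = 67158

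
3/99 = 1/33  =  0.03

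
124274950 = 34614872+89660078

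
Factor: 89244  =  2^2*3^2*37^1*67^1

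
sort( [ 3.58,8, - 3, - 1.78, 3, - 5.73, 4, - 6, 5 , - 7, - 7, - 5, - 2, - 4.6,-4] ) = [ - 7, - 7, - 6 , - 5.73, - 5 , - 4.6 , - 4,-3, - 2 , - 1.78, 3,3.58,4, 5, 8 ]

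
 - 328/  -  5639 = 328/5639 = 0.06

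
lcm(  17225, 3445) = 17225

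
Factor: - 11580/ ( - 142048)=2^(  -  3)*3^1*5^1*23^( - 1) = 15/184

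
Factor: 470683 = 131^1*3593^1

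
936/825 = 312/275  =  1.13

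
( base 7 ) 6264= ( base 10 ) 2202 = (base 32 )24Q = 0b100010011010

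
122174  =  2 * 61087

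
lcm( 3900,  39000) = 39000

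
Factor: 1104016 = 2^4*69001^1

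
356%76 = 52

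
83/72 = 1+ 11/72= 1.15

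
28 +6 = 34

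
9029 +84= 9113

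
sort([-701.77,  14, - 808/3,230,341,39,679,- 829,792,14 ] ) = [ - 829, - 701.77,-808/3,14,14, 39,230,341,  679,  792 ] 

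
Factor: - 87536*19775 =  - 1731024400 = -2^4 * 5^2*7^1 * 113^1*5471^1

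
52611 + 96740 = 149351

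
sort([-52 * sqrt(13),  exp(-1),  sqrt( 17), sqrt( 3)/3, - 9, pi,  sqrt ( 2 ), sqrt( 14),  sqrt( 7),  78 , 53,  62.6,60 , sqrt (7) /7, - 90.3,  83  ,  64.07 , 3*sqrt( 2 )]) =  [ - 52 * sqrt(13), - 90.3,-9,  exp ( - 1 ),sqrt( 7)/7,sqrt (3)/3 , sqrt(2),sqrt ( 7),pi,sqrt (14 ),sqrt(17), 3 * sqrt( 2), 53,60,62.6,64.07, 78, 83] 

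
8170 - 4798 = 3372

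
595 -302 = 293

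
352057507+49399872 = 401457379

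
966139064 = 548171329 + 417967735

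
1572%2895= 1572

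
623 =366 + 257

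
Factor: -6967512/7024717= - 2^3*3^3*7^(-1)*59^ ( - 1)*73^( - 1 ) *233^( - 1)*32257^1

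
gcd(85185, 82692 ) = 9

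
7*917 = 6419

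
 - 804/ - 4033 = 804/4033 =0.20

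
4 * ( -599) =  - 2396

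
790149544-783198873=6950671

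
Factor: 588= 2^2 *3^1*7^2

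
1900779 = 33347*57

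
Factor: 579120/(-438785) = -912/691 = - 2^4 *3^1 * 19^1 * 691^( - 1)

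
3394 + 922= 4316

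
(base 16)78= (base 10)120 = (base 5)440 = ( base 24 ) 50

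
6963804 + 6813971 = 13777775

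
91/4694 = 91/4694 = 0.02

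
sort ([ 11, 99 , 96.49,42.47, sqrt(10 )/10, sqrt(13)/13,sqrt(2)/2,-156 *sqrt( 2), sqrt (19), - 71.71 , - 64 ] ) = [-156 * sqrt (2), - 71.71, - 64, sqrt(13) /13, sqrt( 10 ) /10, sqrt( 2 )/2, sqrt(19),11,42.47, 96.49,  99]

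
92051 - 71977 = 20074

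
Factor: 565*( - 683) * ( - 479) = 184843705=5^1* 113^1*479^1*683^1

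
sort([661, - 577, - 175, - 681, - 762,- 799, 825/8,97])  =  [ - 799, - 762, - 681,- 577, - 175,97,825/8,661 ] 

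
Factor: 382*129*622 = 2^2*3^1*43^1*191^1*311^1 = 30650916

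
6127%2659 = 809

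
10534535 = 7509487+3025048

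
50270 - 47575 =2695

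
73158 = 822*89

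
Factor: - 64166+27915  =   - 36251^1 = - 36251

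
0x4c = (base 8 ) 114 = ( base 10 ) 76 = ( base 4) 1030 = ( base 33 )2A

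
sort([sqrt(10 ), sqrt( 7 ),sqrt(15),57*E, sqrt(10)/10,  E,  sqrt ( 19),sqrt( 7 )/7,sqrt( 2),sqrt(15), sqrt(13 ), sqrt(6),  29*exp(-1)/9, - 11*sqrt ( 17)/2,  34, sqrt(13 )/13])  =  [ - 11*sqrt(17)/2,  sqrt( 13)/13, sqrt( 10 ) /10, sqrt( 7)/7, 29*exp( - 1)/9, sqrt(2),sqrt(6),sqrt ( 7),E , sqrt(10 ), sqrt( 13),sqrt ( 15 ),  sqrt (15), sqrt(19), 34,57*E ] 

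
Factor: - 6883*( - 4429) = 43^1*103^1*6883^1 = 30484807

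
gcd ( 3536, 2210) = 442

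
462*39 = 18018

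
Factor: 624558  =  2^1*3^1* 11^1*9463^1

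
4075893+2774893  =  6850786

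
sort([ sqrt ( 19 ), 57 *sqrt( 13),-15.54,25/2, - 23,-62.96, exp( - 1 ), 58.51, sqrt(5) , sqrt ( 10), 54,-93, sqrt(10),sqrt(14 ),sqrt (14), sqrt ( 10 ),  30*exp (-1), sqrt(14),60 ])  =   [- 93 , - 62.96, - 23, - 15.54, exp(-1),sqrt(5 ), sqrt(10 ), sqrt(10 ), sqrt(10), sqrt(14),sqrt( 14 ), sqrt(14 ), sqrt( 19 ),  30 * exp(  -  1 ),25/2,54, 58.51, 60,57  *sqrt( 13) ]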